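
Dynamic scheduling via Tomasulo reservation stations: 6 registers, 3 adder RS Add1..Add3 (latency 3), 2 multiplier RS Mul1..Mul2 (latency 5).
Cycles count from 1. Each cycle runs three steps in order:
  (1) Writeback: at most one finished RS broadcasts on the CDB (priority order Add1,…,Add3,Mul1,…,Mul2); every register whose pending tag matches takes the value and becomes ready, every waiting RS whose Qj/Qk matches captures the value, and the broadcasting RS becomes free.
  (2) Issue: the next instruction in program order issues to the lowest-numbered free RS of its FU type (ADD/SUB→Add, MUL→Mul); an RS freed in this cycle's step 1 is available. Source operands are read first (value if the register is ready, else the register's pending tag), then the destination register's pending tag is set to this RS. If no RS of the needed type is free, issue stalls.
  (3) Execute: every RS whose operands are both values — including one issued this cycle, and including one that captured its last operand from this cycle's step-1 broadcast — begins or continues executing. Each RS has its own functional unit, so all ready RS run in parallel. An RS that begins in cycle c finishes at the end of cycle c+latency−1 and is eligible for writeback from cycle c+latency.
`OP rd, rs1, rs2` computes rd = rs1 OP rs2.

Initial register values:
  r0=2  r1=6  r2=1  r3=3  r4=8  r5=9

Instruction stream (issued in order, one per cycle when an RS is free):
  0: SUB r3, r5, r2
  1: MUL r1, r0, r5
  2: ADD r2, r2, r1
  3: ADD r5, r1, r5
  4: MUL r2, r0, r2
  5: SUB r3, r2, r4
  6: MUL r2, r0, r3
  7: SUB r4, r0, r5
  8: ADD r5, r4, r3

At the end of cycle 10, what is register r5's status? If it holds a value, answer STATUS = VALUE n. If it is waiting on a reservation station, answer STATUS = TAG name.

c1: issue SUB r3<-Add1 | r0:2,r1:6,r2:1,r3:Add1,r4:8,r5:9
c2: issue MUL r1<-Mul1 | r0:2,r1:Mul1,r2:1,r3:Add1,r4:8,r5:9
c3: issue ADD r2<-Add2 | r0:2,r1:Mul1,r2:Add2,r3:Add1,r4:8,r5:9
c4: CDB Add1=8; issue ADD r5<-Add1 | r0:2,r1:Mul1,r2:Add2,r3:8,r4:8,r5:Add1
c5: issue MUL r2<-Mul2 | r0:2,r1:Mul1,r2:Mul2,r3:8,r4:8,r5:Add1
c6: issue SUB r3<-Add3 | r0:2,r1:Mul1,r2:Mul2,r3:Add3,r4:8,r5:Add1
c7: CDB Mul1=18; issue MUL r2<-Mul1 | r0:2,r1:18,r2:Mul1,r3:Add3,r4:8,r5:Add1
c8: stall | r0:2,r1:18,r2:Mul1,r3:Add3,r4:8,r5:Add1
c9: stall | r0:2,r1:18,r2:Mul1,r3:Add3,r4:8,r5:Add1
c10: CDB Add1=27; issue SUB r4<-Add1 | r0:2,r1:18,r2:Mul1,r3:Add3,r4:Add1,r5:27

STATUS = VALUE 27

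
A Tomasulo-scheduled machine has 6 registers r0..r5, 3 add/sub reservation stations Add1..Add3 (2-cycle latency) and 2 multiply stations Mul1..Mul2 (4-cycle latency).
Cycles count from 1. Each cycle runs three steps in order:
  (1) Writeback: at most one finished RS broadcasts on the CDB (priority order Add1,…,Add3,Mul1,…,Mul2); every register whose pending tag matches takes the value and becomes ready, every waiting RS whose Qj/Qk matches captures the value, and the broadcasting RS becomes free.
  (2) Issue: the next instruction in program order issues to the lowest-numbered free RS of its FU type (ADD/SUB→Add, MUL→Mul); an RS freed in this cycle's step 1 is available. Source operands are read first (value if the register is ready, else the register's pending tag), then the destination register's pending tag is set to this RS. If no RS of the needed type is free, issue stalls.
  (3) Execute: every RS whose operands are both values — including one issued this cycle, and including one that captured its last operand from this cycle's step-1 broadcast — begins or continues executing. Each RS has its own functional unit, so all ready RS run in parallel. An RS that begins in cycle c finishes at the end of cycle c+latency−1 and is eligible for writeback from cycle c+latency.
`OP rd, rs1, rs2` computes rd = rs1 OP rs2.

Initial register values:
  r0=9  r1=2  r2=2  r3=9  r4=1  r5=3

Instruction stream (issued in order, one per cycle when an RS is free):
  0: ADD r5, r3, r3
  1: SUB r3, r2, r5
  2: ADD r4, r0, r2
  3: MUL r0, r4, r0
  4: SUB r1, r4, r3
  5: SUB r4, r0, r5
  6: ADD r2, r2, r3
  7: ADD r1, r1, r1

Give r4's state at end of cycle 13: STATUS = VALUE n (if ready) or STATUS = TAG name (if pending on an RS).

c1: issue ADD r5<-Add1 | r0:9,r1:2,r2:2,r3:9,r4:1,r5:Add1
c2: issue SUB r3<-Add2 | r0:9,r1:2,r2:2,r3:Add2,r4:1,r5:Add1
c3: CDB Add1=18; issue ADD r4<-Add1 | r0:9,r1:2,r2:2,r3:Add2,r4:Add1,r5:18
c4: issue MUL r0<-Mul1 | r0:Mul1,r1:2,r2:2,r3:Add2,r4:Add1,r5:18
c5: CDB Add1=11; issue SUB r1<-Add1 | r0:Mul1,r1:Add1,r2:2,r3:Add2,r4:11,r5:18
c6: CDB Add2=-16; issue SUB r4<-Add2 | r0:Mul1,r1:Add1,r2:2,r3:-16,r4:Add2,r5:18
c7: issue ADD r2<-Add3 | r0:Mul1,r1:Add1,r2:Add3,r3:-16,r4:Add2,r5:18
c8: CDB Add1=27; issue ADD r1<-Add1 | r0:Mul1,r1:Add1,r2:Add3,r3:-16,r4:Add2,r5:18
c9: CDB Add3=-14 | r0:Mul1,r1:Add1,r2:-14,r3:-16,r4:Add2,r5:18
c10: CDB Add1=54 | r0:Mul1,r1:54,r2:-14,r3:-16,r4:Add2,r5:18
c11: CDB Mul1=99 | r0:99,r1:54,r2:-14,r3:-16,r4:Add2,r5:18
c12: - | r0:99,r1:54,r2:-14,r3:-16,r4:Add2,r5:18
c13: CDB Add2=81 | r0:99,r1:54,r2:-14,r3:-16,r4:81,r5:18

STATUS = VALUE 81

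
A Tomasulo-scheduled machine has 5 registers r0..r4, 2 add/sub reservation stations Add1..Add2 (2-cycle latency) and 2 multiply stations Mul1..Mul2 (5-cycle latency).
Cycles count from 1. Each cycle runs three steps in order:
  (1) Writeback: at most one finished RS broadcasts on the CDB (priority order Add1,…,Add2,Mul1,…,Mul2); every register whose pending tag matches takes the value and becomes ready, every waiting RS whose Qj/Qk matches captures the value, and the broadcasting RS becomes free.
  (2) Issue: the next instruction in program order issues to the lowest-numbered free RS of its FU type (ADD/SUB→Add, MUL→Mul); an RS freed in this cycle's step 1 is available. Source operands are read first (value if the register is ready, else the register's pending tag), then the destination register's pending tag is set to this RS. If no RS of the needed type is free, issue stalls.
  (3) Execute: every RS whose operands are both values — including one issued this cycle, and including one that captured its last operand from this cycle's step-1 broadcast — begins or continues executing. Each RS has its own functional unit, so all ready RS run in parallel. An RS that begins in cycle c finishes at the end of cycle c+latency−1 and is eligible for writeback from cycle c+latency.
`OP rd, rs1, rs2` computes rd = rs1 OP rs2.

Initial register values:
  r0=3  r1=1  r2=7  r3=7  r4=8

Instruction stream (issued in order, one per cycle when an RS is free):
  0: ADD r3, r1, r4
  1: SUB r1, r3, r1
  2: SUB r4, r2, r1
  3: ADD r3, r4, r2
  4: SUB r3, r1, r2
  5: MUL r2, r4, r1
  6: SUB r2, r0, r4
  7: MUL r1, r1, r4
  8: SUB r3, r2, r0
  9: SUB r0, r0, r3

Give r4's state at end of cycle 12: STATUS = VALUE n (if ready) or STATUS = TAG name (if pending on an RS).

STATUS = VALUE -1

  c1: issue ADD r3<-Add1  regs: r0:3,r1:1,r2:7,r3:Add1,r4:8
  c2: issue SUB r1<-Add2  regs: r0:3,r1:Add2,r2:7,r3:Add1,r4:8
  c3: CDB Add1=9; issue SUB r4<-Add1  regs: r0:3,r1:Add2,r2:7,r3:9,r4:Add1
  c4: stall  regs: r0:3,r1:Add2,r2:7,r3:9,r4:Add1
  c5: CDB Add2=8; issue ADD r3<-Add2  regs: r0:3,r1:8,r2:7,r3:Add2,r4:Add1
  c6: stall  regs: r0:3,r1:8,r2:7,r3:Add2,r4:Add1
  c7: CDB Add1=-1; issue SUB r3<-Add1  regs: r0:3,r1:8,r2:7,r3:Add1,r4:-1
  c8: issue MUL r2<-Mul1  regs: r0:3,r1:8,r2:Mul1,r3:Add1,r4:-1
  c9: CDB Add1=1; issue SUB r2<-Add1  regs: r0:3,r1:8,r2:Add1,r3:1,r4:-1
  c10: CDB Add2=6; issue MUL r1<-Mul2  regs: r0:3,r1:Mul2,r2:Add1,r3:1,r4:-1
  c11: CDB Add1=4; issue SUB r3<-Add1  regs: r0:3,r1:Mul2,r2:4,r3:Add1,r4:-1
  c12: issue SUB r0<-Add2  regs: r0:Add2,r1:Mul2,r2:4,r3:Add1,r4:-1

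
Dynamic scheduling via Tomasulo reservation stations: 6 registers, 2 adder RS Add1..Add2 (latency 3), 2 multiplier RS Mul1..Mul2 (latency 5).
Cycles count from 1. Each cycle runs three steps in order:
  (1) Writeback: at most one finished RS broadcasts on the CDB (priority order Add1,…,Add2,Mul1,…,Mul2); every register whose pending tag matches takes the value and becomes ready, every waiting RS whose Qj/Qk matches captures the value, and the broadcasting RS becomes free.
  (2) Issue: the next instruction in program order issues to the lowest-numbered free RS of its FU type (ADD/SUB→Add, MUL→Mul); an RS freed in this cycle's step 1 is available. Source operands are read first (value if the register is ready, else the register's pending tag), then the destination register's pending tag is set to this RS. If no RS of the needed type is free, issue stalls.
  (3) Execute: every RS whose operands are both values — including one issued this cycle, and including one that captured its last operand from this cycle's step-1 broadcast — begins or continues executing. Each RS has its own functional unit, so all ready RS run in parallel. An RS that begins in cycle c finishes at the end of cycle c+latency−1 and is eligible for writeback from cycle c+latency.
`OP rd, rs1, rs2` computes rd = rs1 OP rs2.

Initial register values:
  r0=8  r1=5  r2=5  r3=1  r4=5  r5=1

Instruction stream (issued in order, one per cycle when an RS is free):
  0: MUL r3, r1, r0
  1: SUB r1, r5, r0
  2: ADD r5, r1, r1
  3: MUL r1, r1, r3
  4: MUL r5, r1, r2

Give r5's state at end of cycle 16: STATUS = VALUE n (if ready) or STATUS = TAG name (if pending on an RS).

STATUS = VALUE -1400

  c1: issue MUL r3<-Mul1  regs: r0:8,r1:5,r2:5,r3:Mul1,r4:5,r5:1
  c2: issue SUB r1<-Add1  regs: r0:8,r1:Add1,r2:5,r3:Mul1,r4:5,r5:1
  c3: issue ADD r5<-Add2  regs: r0:8,r1:Add1,r2:5,r3:Mul1,r4:5,r5:Add2
  c4: issue MUL r1<-Mul2  regs: r0:8,r1:Mul2,r2:5,r3:Mul1,r4:5,r5:Add2
  c5: CDB Add1=-7; stall  regs: r0:8,r1:Mul2,r2:5,r3:Mul1,r4:5,r5:Add2
  c6: CDB Mul1=40; issue MUL r5<-Mul1  regs: r0:8,r1:Mul2,r2:5,r3:40,r4:5,r5:Mul1
  c7: -  regs: r0:8,r1:Mul2,r2:5,r3:40,r4:5,r5:Mul1
  c8: CDB Add2=-14  regs: r0:8,r1:Mul2,r2:5,r3:40,r4:5,r5:Mul1
  c9: -  regs: r0:8,r1:Mul2,r2:5,r3:40,r4:5,r5:Mul1
  c10: -  regs: r0:8,r1:Mul2,r2:5,r3:40,r4:5,r5:Mul1
  c11: CDB Mul2=-280  regs: r0:8,r1:-280,r2:5,r3:40,r4:5,r5:Mul1
  c12: -  regs: r0:8,r1:-280,r2:5,r3:40,r4:5,r5:Mul1
  c13: -  regs: r0:8,r1:-280,r2:5,r3:40,r4:5,r5:Mul1
  c14: -  regs: r0:8,r1:-280,r2:5,r3:40,r4:5,r5:Mul1
  c15: -  regs: r0:8,r1:-280,r2:5,r3:40,r4:5,r5:Mul1
  c16: CDB Mul1=-1400  regs: r0:8,r1:-280,r2:5,r3:40,r4:5,r5:-1400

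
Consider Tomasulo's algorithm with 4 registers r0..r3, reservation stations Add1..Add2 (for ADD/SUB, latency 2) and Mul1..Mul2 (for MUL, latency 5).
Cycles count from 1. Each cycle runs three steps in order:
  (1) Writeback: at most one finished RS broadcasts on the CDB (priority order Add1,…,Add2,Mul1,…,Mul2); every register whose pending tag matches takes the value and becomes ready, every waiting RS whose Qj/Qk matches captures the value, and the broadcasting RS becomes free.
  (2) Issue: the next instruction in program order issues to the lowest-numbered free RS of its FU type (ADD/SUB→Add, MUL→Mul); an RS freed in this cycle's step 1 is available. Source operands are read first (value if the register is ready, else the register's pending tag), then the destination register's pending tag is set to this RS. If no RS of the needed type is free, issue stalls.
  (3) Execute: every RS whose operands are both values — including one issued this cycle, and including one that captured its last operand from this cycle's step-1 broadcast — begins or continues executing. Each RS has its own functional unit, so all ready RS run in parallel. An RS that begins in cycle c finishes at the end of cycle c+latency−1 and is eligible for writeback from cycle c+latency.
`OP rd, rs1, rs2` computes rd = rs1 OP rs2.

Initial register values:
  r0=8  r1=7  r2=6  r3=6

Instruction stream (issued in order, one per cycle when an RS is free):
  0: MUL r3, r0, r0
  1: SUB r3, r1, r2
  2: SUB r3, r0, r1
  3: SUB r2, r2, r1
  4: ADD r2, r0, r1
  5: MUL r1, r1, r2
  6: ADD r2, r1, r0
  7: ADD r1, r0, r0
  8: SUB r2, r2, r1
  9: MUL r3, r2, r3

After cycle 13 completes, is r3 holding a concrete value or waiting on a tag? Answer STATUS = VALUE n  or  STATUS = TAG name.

STATUS = TAG Mul1

  c1: issue MUL r3<-Mul1  regs: r0:8,r1:7,r2:6,r3:Mul1
  c2: issue SUB r3<-Add1  regs: r0:8,r1:7,r2:6,r3:Add1
  c3: issue SUB r3<-Add2  regs: r0:8,r1:7,r2:6,r3:Add2
  c4: CDB Add1=1; issue SUB r2<-Add1  regs: r0:8,r1:7,r2:Add1,r3:Add2
  c5: CDB Add2=1; issue ADD r2<-Add2  regs: r0:8,r1:7,r2:Add2,r3:1
  c6: CDB Add1=-1; issue MUL r1<-Mul2  regs: r0:8,r1:Mul2,r2:Add2,r3:1
  c7: CDB Add2=15; issue ADD r2<-Add1  regs: r0:8,r1:Mul2,r2:Add1,r3:1
  c8: CDB Mul1=64; issue ADD r1<-Add2  regs: r0:8,r1:Add2,r2:Add1,r3:1
  c9: stall  regs: r0:8,r1:Add2,r2:Add1,r3:1
  c10: CDB Add2=16; issue SUB r2<-Add2  regs: r0:8,r1:16,r2:Add2,r3:1
  c11: issue MUL r3<-Mul1  regs: r0:8,r1:16,r2:Add2,r3:Mul1
  c12: CDB Mul2=105  regs: r0:8,r1:16,r2:Add2,r3:Mul1
  c13: -  regs: r0:8,r1:16,r2:Add2,r3:Mul1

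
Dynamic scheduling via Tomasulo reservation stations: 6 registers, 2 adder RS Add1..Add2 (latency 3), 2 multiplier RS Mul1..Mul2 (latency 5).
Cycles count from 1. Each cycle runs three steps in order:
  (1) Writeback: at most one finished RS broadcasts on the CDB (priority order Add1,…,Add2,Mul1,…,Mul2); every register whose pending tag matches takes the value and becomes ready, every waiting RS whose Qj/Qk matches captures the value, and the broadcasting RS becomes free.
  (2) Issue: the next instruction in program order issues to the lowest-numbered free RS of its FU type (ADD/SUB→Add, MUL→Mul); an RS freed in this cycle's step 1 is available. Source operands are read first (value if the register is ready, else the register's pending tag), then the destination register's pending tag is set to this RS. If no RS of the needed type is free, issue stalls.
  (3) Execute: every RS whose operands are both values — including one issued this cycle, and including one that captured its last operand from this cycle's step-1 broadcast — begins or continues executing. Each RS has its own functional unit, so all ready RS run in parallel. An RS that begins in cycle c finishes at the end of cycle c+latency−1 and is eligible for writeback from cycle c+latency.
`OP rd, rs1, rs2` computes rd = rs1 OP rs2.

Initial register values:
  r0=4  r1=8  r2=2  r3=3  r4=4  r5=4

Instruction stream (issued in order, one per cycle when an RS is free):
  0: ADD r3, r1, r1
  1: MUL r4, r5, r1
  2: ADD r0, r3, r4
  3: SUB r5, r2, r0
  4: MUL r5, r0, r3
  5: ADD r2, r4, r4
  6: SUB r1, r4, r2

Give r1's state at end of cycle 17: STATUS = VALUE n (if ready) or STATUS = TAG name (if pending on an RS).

STATUS = VALUE -32

c1: issue ADD r3<-Add1 | r0:4,r1:8,r2:2,r3:Add1,r4:4,r5:4
c2: issue MUL r4<-Mul1 | r0:4,r1:8,r2:2,r3:Add1,r4:Mul1,r5:4
c3: issue ADD r0<-Add2 | r0:Add2,r1:8,r2:2,r3:Add1,r4:Mul1,r5:4
c4: CDB Add1=16; issue SUB r5<-Add1 | r0:Add2,r1:8,r2:2,r3:16,r4:Mul1,r5:Add1
c5: issue MUL r5<-Mul2 | r0:Add2,r1:8,r2:2,r3:16,r4:Mul1,r5:Mul2
c6: stall | r0:Add2,r1:8,r2:2,r3:16,r4:Mul1,r5:Mul2
c7: CDB Mul1=32; stall | r0:Add2,r1:8,r2:2,r3:16,r4:32,r5:Mul2
c8: stall | r0:Add2,r1:8,r2:2,r3:16,r4:32,r5:Mul2
c9: stall | r0:Add2,r1:8,r2:2,r3:16,r4:32,r5:Mul2
c10: CDB Add2=48; issue ADD r2<-Add2 | r0:48,r1:8,r2:Add2,r3:16,r4:32,r5:Mul2
c11: stall | r0:48,r1:8,r2:Add2,r3:16,r4:32,r5:Mul2
c12: stall | r0:48,r1:8,r2:Add2,r3:16,r4:32,r5:Mul2
c13: CDB Add1=-46; issue SUB r1<-Add1 | r0:48,r1:Add1,r2:Add2,r3:16,r4:32,r5:Mul2
c14: CDB Add2=64 | r0:48,r1:Add1,r2:64,r3:16,r4:32,r5:Mul2
c15: CDB Mul2=768 | r0:48,r1:Add1,r2:64,r3:16,r4:32,r5:768
c16: - | r0:48,r1:Add1,r2:64,r3:16,r4:32,r5:768
c17: CDB Add1=-32 | r0:48,r1:-32,r2:64,r3:16,r4:32,r5:768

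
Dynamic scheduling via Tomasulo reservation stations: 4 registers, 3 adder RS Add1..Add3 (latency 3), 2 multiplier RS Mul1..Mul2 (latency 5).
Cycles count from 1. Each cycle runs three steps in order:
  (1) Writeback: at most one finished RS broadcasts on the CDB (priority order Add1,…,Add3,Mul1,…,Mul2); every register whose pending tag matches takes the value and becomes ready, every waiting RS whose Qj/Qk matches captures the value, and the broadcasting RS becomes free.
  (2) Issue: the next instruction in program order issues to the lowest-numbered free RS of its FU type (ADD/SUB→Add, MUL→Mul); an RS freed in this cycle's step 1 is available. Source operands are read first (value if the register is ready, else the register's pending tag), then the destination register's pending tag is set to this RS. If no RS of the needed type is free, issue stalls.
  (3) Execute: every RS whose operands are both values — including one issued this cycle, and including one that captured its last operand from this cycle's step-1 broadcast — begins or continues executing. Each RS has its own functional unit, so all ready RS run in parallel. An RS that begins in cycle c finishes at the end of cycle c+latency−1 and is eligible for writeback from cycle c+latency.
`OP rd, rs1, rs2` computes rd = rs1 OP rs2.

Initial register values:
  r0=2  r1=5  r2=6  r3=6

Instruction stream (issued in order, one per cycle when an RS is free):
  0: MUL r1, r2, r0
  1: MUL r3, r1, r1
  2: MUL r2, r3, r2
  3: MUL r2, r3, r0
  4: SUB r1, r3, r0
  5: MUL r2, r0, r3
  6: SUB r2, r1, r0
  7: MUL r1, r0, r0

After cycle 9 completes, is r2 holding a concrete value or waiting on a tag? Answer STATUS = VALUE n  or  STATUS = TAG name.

cycle 1: issue MUL r1<-Mul1 // r0:2,r1:Mul1,r2:6,r3:6
cycle 2: issue MUL r3<-Mul2 // r0:2,r1:Mul1,r2:6,r3:Mul2
cycle 3: stall // r0:2,r1:Mul1,r2:6,r3:Mul2
cycle 4: stall // r0:2,r1:Mul1,r2:6,r3:Mul2
cycle 5: stall // r0:2,r1:Mul1,r2:6,r3:Mul2
cycle 6: CDB Mul1=12; issue MUL r2<-Mul1 // r0:2,r1:12,r2:Mul1,r3:Mul2
cycle 7: stall // r0:2,r1:12,r2:Mul1,r3:Mul2
cycle 8: stall // r0:2,r1:12,r2:Mul1,r3:Mul2
cycle 9: stall // r0:2,r1:12,r2:Mul1,r3:Mul2

STATUS = TAG Mul1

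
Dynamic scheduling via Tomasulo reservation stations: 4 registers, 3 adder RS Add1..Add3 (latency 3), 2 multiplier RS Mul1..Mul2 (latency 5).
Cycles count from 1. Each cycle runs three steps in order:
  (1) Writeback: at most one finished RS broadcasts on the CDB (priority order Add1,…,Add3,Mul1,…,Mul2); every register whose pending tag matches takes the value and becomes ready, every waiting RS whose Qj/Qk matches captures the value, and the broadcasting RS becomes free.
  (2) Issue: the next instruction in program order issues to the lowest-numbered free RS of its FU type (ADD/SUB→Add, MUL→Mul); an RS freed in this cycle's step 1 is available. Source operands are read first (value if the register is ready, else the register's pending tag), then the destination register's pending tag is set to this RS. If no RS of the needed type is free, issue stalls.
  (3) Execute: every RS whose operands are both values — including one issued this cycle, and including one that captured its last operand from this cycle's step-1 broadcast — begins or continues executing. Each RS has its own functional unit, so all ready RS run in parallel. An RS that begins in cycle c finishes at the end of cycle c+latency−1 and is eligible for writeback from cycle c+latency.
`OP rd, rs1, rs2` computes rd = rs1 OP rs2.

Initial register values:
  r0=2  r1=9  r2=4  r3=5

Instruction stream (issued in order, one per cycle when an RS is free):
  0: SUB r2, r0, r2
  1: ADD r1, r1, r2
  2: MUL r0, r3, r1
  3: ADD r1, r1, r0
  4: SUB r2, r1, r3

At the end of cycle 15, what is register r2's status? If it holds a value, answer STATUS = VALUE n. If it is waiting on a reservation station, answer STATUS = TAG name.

cycle 1: issue SUB r2<-Add1 // r0:2,r1:9,r2:Add1,r3:5
cycle 2: issue ADD r1<-Add2 // r0:2,r1:Add2,r2:Add1,r3:5
cycle 3: issue MUL r0<-Mul1 // r0:Mul1,r1:Add2,r2:Add1,r3:5
cycle 4: CDB Add1=-2; issue ADD r1<-Add1 // r0:Mul1,r1:Add1,r2:-2,r3:5
cycle 5: issue SUB r2<-Add3 // r0:Mul1,r1:Add1,r2:Add3,r3:5
cycle 6: - // r0:Mul1,r1:Add1,r2:Add3,r3:5
cycle 7: CDB Add2=7 // r0:Mul1,r1:Add1,r2:Add3,r3:5
cycle 8: - // r0:Mul1,r1:Add1,r2:Add3,r3:5
cycle 9: - // r0:Mul1,r1:Add1,r2:Add3,r3:5
cycle 10: - // r0:Mul1,r1:Add1,r2:Add3,r3:5
cycle 11: - // r0:Mul1,r1:Add1,r2:Add3,r3:5
cycle 12: CDB Mul1=35 // r0:35,r1:Add1,r2:Add3,r3:5
cycle 13: - // r0:35,r1:Add1,r2:Add3,r3:5
cycle 14: - // r0:35,r1:Add1,r2:Add3,r3:5
cycle 15: CDB Add1=42 // r0:35,r1:42,r2:Add3,r3:5

STATUS = TAG Add3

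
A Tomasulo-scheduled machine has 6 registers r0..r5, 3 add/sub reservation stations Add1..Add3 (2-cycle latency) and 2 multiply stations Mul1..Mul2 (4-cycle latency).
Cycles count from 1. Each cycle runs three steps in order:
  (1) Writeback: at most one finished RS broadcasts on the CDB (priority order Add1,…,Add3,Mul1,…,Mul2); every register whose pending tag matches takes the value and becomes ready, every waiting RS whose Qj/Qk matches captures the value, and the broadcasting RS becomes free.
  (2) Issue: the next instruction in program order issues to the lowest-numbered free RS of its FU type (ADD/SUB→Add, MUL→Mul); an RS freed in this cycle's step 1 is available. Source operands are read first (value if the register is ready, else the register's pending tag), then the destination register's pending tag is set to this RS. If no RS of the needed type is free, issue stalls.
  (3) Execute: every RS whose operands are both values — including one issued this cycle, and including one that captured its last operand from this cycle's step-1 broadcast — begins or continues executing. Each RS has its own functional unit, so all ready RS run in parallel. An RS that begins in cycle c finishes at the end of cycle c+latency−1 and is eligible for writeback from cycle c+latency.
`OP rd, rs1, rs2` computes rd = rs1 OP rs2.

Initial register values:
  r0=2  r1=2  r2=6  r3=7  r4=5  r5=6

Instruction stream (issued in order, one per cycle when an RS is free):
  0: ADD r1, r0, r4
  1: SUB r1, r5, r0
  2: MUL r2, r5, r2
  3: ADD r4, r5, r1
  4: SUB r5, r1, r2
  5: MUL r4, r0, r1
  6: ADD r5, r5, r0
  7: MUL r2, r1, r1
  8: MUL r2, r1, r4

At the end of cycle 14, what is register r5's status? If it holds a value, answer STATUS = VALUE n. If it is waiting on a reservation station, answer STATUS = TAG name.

cycle 1: issue ADD r1<-Add1 // r0:2,r1:Add1,r2:6,r3:7,r4:5,r5:6
cycle 2: issue SUB r1<-Add2 // r0:2,r1:Add2,r2:6,r3:7,r4:5,r5:6
cycle 3: CDB Add1=7; issue MUL r2<-Mul1 // r0:2,r1:Add2,r2:Mul1,r3:7,r4:5,r5:6
cycle 4: CDB Add2=4; issue ADD r4<-Add1 // r0:2,r1:4,r2:Mul1,r3:7,r4:Add1,r5:6
cycle 5: issue SUB r5<-Add2 // r0:2,r1:4,r2:Mul1,r3:7,r4:Add1,r5:Add2
cycle 6: CDB Add1=10; issue MUL r4<-Mul2 // r0:2,r1:4,r2:Mul1,r3:7,r4:Mul2,r5:Add2
cycle 7: CDB Mul1=36; issue ADD r5<-Add1 // r0:2,r1:4,r2:36,r3:7,r4:Mul2,r5:Add1
cycle 8: issue MUL r2<-Mul1 // r0:2,r1:4,r2:Mul1,r3:7,r4:Mul2,r5:Add1
cycle 9: CDB Add2=-32; stall // r0:2,r1:4,r2:Mul1,r3:7,r4:Mul2,r5:Add1
cycle 10: CDB Mul2=8; issue MUL r2<-Mul2 // r0:2,r1:4,r2:Mul2,r3:7,r4:8,r5:Add1
cycle 11: CDB Add1=-30 // r0:2,r1:4,r2:Mul2,r3:7,r4:8,r5:-30
cycle 12: CDB Mul1=16 // r0:2,r1:4,r2:Mul2,r3:7,r4:8,r5:-30
cycle 13: - // r0:2,r1:4,r2:Mul2,r3:7,r4:8,r5:-30
cycle 14: CDB Mul2=32 // r0:2,r1:4,r2:32,r3:7,r4:8,r5:-30

STATUS = VALUE -30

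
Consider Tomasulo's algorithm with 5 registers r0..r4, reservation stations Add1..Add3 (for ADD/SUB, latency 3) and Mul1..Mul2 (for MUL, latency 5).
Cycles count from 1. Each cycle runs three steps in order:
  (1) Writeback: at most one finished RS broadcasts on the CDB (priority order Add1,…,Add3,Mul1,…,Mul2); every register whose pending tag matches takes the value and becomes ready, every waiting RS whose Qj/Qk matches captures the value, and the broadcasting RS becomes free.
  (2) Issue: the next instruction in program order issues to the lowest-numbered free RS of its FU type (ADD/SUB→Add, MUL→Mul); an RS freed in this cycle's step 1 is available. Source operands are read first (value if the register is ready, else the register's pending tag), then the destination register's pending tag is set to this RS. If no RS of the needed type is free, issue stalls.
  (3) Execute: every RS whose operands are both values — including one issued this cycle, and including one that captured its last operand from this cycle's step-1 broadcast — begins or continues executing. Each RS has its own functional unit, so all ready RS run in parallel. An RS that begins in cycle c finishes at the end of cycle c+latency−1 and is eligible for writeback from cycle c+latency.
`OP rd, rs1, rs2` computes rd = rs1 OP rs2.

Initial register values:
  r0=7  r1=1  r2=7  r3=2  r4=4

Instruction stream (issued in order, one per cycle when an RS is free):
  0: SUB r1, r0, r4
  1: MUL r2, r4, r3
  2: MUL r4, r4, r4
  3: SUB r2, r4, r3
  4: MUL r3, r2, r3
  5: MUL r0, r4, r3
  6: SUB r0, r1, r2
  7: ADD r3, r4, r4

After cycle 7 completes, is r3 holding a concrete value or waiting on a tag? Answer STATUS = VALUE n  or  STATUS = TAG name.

STATUS = TAG Mul1

c1: issue SUB r1<-Add1 | r0:7,r1:Add1,r2:7,r3:2,r4:4
c2: issue MUL r2<-Mul1 | r0:7,r1:Add1,r2:Mul1,r3:2,r4:4
c3: issue MUL r4<-Mul2 | r0:7,r1:Add1,r2:Mul1,r3:2,r4:Mul2
c4: CDB Add1=3; issue SUB r2<-Add1 | r0:7,r1:3,r2:Add1,r3:2,r4:Mul2
c5: stall | r0:7,r1:3,r2:Add1,r3:2,r4:Mul2
c6: stall | r0:7,r1:3,r2:Add1,r3:2,r4:Mul2
c7: CDB Mul1=8; issue MUL r3<-Mul1 | r0:7,r1:3,r2:Add1,r3:Mul1,r4:Mul2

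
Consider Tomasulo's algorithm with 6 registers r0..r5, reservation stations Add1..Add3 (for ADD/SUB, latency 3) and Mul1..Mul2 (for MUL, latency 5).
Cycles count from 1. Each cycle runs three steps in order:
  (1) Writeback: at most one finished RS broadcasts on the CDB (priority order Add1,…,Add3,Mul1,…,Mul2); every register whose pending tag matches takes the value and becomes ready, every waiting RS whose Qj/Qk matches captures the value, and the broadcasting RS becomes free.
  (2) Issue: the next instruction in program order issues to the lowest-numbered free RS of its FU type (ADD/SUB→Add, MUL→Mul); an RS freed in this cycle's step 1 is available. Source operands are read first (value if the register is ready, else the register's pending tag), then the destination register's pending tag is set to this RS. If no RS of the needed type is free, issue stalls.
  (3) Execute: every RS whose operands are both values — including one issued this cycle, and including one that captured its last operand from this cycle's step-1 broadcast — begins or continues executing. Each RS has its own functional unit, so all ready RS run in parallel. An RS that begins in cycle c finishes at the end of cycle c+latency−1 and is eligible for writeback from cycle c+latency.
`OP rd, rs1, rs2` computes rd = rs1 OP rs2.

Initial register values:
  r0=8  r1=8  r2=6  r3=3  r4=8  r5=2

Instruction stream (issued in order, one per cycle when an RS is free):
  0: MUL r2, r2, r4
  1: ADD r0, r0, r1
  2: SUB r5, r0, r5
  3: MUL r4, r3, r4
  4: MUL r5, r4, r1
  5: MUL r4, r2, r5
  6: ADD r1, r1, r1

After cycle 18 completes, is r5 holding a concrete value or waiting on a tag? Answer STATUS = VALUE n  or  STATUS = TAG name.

  c1: issue MUL r2<-Mul1  regs: r0:8,r1:8,r2:Mul1,r3:3,r4:8,r5:2
  c2: issue ADD r0<-Add1  regs: r0:Add1,r1:8,r2:Mul1,r3:3,r4:8,r5:2
  c3: issue SUB r5<-Add2  regs: r0:Add1,r1:8,r2:Mul1,r3:3,r4:8,r5:Add2
  c4: issue MUL r4<-Mul2  regs: r0:Add1,r1:8,r2:Mul1,r3:3,r4:Mul2,r5:Add2
  c5: CDB Add1=16; stall  regs: r0:16,r1:8,r2:Mul1,r3:3,r4:Mul2,r5:Add2
  c6: CDB Mul1=48; issue MUL r5<-Mul1  regs: r0:16,r1:8,r2:48,r3:3,r4:Mul2,r5:Mul1
  c7: stall  regs: r0:16,r1:8,r2:48,r3:3,r4:Mul2,r5:Mul1
  c8: CDB Add2=14; stall  regs: r0:16,r1:8,r2:48,r3:3,r4:Mul2,r5:Mul1
  c9: CDB Mul2=24; issue MUL r4<-Mul2  regs: r0:16,r1:8,r2:48,r3:3,r4:Mul2,r5:Mul1
  c10: issue ADD r1<-Add1  regs: r0:16,r1:Add1,r2:48,r3:3,r4:Mul2,r5:Mul1
  c11: -  regs: r0:16,r1:Add1,r2:48,r3:3,r4:Mul2,r5:Mul1
  c12: -  regs: r0:16,r1:Add1,r2:48,r3:3,r4:Mul2,r5:Mul1
  c13: CDB Add1=16  regs: r0:16,r1:16,r2:48,r3:3,r4:Mul2,r5:Mul1
  c14: CDB Mul1=192  regs: r0:16,r1:16,r2:48,r3:3,r4:Mul2,r5:192
  c15: -  regs: r0:16,r1:16,r2:48,r3:3,r4:Mul2,r5:192
  c16: -  regs: r0:16,r1:16,r2:48,r3:3,r4:Mul2,r5:192
  c17: -  regs: r0:16,r1:16,r2:48,r3:3,r4:Mul2,r5:192
  c18: -  regs: r0:16,r1:16,r2:48,r3:3,r4:Mul2,r5:192

STATUS = VALUE 192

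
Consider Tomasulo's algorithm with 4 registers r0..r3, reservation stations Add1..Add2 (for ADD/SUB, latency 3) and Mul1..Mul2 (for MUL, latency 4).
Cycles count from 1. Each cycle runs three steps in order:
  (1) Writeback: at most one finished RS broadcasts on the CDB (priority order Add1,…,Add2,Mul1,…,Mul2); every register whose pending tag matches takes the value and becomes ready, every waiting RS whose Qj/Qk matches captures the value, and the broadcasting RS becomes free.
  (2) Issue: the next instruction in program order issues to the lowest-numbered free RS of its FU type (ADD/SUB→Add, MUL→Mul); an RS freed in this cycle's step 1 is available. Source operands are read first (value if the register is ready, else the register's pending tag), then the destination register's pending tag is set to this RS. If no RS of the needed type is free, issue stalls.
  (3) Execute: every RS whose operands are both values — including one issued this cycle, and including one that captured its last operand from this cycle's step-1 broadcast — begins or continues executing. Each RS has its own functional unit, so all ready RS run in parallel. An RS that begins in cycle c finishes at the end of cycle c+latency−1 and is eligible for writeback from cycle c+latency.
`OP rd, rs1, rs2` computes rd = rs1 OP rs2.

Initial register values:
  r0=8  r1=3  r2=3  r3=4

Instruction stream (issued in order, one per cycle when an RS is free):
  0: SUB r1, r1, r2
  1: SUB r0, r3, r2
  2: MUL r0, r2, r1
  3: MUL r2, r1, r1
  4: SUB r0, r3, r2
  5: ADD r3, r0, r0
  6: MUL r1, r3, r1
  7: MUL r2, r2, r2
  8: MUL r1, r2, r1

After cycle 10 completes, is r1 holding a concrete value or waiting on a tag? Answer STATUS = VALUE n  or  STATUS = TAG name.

STATUS = TAG Mul1

  c1: issue SUB r1<-Add1  regs: r0:8,r1:Add1,r2:3,r3:4
  c2: issue SUB r0<-Add2  regs: r0:Add2,r1:Add1,r2:3,r3:4
  c3: issue MUL r0<-Mul1  regs: r0:Mul1,r1:Add1,r2:3,r3:4
  c4: CDB Add1=0; issue MUL r2<-Mul2  regs: r0:Mul1,r1:0,r2:Mul2,r3:4
  c5: CDB Add2=1; issue SUB r0<-Add1  regs: r0:Add1,r1:0,r2:Mul2,r3:4
  c6: issue ADD r3<-Add2  regs: r0:Add1,r1:0,r2:Mul2,r3:Add2
  c7: stall  regs: r0:Add1,r1:0,r2:Mul2,r3:Add2
  c8: CDB Mul1=0; issue MUL r1<-Mul1  regs: r0:Add1,r1:Mul1,r2:Mul2,r3:Add2
  c9: CDB Mul2=0; issue MUL r2<-Mul2  regs: r0:Add1,r1:Mul1,r2:Mul2,r3:Add2
  c10: stall  regs: r0:Add1,r1:Mul1,r2:Mul2,r3:Add2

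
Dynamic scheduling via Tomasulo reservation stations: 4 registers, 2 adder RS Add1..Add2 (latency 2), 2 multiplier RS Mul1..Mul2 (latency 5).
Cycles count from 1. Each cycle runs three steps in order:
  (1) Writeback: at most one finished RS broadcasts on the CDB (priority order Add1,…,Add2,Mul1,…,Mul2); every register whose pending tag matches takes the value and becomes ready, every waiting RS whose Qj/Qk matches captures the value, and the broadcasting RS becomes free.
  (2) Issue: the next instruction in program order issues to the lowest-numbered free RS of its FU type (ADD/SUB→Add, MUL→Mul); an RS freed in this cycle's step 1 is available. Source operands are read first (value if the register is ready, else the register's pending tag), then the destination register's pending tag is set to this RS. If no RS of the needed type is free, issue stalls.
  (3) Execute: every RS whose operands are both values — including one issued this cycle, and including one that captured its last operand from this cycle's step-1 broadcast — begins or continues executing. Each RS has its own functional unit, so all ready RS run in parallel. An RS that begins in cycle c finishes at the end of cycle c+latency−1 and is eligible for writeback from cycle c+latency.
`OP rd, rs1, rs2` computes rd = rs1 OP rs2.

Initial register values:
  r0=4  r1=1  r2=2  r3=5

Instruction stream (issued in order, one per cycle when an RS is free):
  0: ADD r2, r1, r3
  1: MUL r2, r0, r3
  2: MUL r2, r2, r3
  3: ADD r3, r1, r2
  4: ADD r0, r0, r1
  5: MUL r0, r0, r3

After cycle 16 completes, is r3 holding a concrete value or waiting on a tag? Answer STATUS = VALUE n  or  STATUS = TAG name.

c1: issue ADD r2<-Add1 | r0:4,r1:1,r2:Add1,r3:5
c2: issue MUL r2<-Mul1 | r0:4,r1:1,r2:Mul1,r3:5
c3: CDB Add1=6; issue MUL r2<-Mul2 | r0:4,r1:1,r2:Mul2,r3:5
c4: issue ADD r3<-Add1 | r0:4,r1:1,r2:Mul2,r3:Add1
c5: issue ADD r0<-Add2 | r0:Add2,r1:1,r2:Mul2,r3:Add1
c6: stall | r0:Add2,r1:1,r2:Mul2,r3:Add1
c7: CDB Add2=5; stall | r0:5,r1:1,r2:Mul2,r3:Add1
c8: CDB Mul1=20; issue MUL r0<-Mul1 | r0:Mul1,r1:1,r2:Mul2,r3:Add1
c9: - | r0:Mul1,r1:1,r2:Mul2,r3:Add1
c10: - | r0:Mul1,r1:1,r2:Mul2,r3:Add1
c11: - | r0:Mul1,r1:1,r2:Mul2,r3:Add1
c12: - | r0:Mul1,r1:1,r2:Mul2,r3:Add1
c13: CDB Mul2=100 | r0:Mul1,r1:1,r2:100,r3:Add1
c14: - | r0:Mul1,r1:1,r2:100,r3:Add1
c15: CDB Add1=101 | r0:Mul1,r1:1,r2:100,r3:101
c16: - | r0:Mul1,r1:1,r2:100,r3:101

STATUS = VALUE 101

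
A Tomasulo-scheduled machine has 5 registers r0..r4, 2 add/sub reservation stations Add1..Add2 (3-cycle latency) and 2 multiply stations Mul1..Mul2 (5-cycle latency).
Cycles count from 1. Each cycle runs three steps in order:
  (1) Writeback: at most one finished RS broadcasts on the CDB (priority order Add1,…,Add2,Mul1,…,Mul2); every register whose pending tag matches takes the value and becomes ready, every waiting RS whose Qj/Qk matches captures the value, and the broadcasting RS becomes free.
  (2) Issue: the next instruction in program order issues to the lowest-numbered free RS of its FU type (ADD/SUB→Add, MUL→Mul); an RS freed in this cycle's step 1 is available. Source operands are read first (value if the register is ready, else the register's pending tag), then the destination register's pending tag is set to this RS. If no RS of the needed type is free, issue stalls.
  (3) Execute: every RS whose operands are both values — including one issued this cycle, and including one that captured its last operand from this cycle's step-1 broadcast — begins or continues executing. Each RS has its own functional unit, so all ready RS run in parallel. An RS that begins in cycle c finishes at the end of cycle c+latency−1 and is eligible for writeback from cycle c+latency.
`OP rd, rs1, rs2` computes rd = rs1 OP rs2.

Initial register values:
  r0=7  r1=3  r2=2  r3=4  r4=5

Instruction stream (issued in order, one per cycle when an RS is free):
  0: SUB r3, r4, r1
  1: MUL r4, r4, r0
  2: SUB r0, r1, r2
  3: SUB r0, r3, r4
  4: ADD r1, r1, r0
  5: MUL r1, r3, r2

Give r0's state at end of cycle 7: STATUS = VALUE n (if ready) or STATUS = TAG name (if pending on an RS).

cycle 1: issue SUB r3<-Add1 // r0:7,r1:3,r2:2,r3:Add1,r4:5
cycle 2: issue MUL r4<-Mul1 // r0:7,r1:3,r2:2,r3:Add1,r4:Mul1
cycle 3: issue SUB r0<-Add2 // r0:Add2,r1:3,r2:2,r3:Add1,r4:Mul1
cycle 4: CDB Add1=2; issue SUB r0<-Add1 // r0:Add1,r1:3,r2:2,r3:2,r4:Mul1
cycle 5: stall // r0:Add1,r1:3,r2:2,r3:2,r4:Mul1
cycle 6: CDB Add2=1; issue ADD r1<-Add2 // r0:Add1,r1:Add2,r2:2,r3:2,r4:Mul1
cycle 7: CDB Mul1=35; issue MUL r1<-Mul1 // r0:Add1,r1:Mul1,r2:2,r3:2,r4:35

STATUS = TAG Add1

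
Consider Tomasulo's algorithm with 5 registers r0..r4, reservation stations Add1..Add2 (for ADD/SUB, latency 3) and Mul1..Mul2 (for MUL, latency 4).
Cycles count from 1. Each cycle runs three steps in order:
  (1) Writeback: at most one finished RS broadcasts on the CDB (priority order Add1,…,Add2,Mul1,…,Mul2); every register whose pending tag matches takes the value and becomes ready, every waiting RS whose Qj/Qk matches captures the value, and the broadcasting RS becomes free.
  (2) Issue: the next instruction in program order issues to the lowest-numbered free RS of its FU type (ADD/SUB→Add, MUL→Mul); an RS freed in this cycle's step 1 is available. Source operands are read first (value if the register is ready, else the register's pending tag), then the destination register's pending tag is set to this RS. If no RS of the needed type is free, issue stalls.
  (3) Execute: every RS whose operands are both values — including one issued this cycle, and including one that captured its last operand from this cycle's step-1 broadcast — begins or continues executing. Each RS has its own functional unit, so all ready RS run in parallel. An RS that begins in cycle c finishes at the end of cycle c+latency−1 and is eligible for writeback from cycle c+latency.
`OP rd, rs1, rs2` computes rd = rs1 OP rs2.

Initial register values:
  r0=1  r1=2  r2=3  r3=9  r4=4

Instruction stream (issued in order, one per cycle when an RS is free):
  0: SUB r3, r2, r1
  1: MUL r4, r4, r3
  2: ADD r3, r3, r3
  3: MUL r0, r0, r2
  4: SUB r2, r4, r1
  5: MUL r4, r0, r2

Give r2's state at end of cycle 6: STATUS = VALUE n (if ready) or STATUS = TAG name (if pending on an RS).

cycle 1: issue SUB r3<-Add1 // r0:1,r1:2,r2:3,r3:Add1,r4:4
cycle 2: issue MUL r4<-Mul1 // r0:1,r1:2,r2:3,r3:Add1,r4:Mul1
cycle 3: issue ADD r3<-Add2 // r0:1,r1:2,r2:3,r3:Add2,r4:Mul1
cycle 4: CDB Add1=1; issue MUL r0<-Mul2 // r0:Mul2,r1:2,r2:3,r3:Add2,r4:Mul1
cycle 5: issue SUB r2<-Add1 // r0:Mul2,r1:2,r2:Add1,r3:Add2,r4:Mul1
cycle 6: stall // r0:Mul2,r1:2,r2:Add1,r3:Add2,r4:Mul1

STATUS = TAG Add1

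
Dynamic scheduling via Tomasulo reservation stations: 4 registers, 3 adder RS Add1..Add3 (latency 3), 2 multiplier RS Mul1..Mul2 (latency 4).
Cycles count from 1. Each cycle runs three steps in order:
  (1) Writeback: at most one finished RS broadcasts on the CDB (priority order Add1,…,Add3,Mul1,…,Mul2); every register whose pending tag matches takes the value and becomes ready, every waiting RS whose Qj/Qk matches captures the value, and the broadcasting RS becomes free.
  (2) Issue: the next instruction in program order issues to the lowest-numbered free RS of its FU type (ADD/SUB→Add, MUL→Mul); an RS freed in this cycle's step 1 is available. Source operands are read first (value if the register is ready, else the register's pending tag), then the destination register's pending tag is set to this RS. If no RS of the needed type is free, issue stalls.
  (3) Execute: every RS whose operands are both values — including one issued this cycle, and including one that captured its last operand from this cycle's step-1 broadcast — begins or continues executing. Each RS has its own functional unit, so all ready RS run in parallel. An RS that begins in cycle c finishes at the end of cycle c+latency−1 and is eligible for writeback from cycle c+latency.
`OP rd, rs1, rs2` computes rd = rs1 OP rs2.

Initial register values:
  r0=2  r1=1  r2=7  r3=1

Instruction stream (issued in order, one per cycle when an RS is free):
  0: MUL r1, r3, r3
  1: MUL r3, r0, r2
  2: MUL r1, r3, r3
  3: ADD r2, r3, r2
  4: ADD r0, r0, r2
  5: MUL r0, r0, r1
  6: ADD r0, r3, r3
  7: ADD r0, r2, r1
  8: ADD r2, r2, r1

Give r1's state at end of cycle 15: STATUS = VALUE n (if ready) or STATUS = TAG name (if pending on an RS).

c1: issue MUL r1<-Mul1 | r0:2,r1:Mul1,r2:7,r3:1
c2: issue MUL r3<-Mul2 | r0:2,r1:Mul1,r2:7,r3:Mul2
c3: stall | r0:2,r1:Mul1,r2:7,r3:Mul2
c4: stall | r0:2,r1:Mul1,r2:7,r3:Mul2
c5: CDB Mul1=1; issue MUL r1<-Mul1 | r0:2,r1:Mul1,r2:7,r3:Mul2
c6: CDB Mul2=14; issue ADD r2<-Add1 | r0:2,r1:Mul1,r2:Add1,r3:14
c7: issue ADD r0<-Add2 | r0:Add2,r1:Mul1,r2:Add1,r3:14
c8: issue MUL r0<-Mul2 | r0:Mul2,r1:Mul1,r2:Add1,r3:14
c9: CDB Add1=21; issue ADD r0<-Add1 | r0:Add1,r1:Mul1,r2:21,r3:14
c10: CDB Mul1=196; issue ADD r0<-Add3 | r0:Add3,r1:196,r2:21,r3:14
c11: stall | r0:Add3,r1:196,r2:21,r3:14
c12: CDB Add1=28; issue ADD r2<-Add1 | r0:Add3,r1:196,r2:Add1,r3:14
c13: CDB Add2=23 | r0:Add3,r1:196,r2:Add1,r3:14
c14: CDB Add3=217 | r0:217,r1:196,r2:Add1,r3:14
c15: CDB Add1=217 | r0:217,r1:196,r2:217,r3:14

STATUS = VALUE 196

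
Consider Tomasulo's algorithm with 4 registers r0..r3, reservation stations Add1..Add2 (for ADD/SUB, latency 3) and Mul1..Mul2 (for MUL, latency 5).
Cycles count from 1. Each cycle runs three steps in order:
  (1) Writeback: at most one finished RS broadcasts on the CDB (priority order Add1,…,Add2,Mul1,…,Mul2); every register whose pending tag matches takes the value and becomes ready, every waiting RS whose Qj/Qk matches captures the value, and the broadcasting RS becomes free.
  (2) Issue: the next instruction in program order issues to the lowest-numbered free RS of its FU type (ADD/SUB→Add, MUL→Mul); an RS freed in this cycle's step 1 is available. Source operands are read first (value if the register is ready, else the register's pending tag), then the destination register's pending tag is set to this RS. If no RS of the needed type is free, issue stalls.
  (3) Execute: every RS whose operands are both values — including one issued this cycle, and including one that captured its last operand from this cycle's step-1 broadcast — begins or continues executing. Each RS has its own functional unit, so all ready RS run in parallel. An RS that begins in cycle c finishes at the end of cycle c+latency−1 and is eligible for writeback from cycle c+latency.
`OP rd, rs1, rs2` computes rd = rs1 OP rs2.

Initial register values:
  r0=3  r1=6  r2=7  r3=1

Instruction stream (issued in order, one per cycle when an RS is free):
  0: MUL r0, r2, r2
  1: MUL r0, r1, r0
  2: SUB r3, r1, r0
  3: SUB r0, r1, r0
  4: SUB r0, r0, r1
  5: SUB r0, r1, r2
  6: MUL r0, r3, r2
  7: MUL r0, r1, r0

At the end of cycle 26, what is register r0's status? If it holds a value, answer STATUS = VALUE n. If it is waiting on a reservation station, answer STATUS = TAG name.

STATUS = VALUE -12096

c1: issue MUL r0<-Mul1 | r0:Mul1,r1:6,r2:7,r3:1
c2: issue MUL r0<-Mul2 | r0:Mul2,r1:6,r2:7,r3:1
c3: issue SUB r3<-Add1 | r0:Mul2,r1:6,r2:7,r3:Add1
c4: issue SUB r0<-Add2 | r0:Add2,r1:6,r2:7,r3:Add1
c5: stall | r0:Add2,r1:6,r2:7,r3:Add1
c6: CDB Mul1=49; stall | r0:Add2,r1:6,r2:7,r3:Add1
c7: stall | r0:Add2,r1:6,r2:7,r3:Add1
c8: stall | r0:Add2,r1:6,r2:7,r3:Add1
c9: stall | r0:Add2,r1:6,r2:7,r3:Add1
c10: stall | r0:Add2,r1:6,r2:7,r3:Add1
c11: CDB Mul2=294; stall | r0:Add2,r1:6,r2:7,r3:Add1
c12: stall | r0:Add2,r1:6,r2:7,r3:Add1
c13: stall | r0:Add2,r1:6,r2:7,r3:Add1
c14: CDB Add1=-288; issue SUB r0<-Add1 | r0:Add1,r1:6,r2:7,r3:-288
c15: CDB Add2=-288; issue SUB r0<-Add2 | r0:Add2,r1:6,r2:7,r3:-288
c16: issue MUL r0<-Mul1 | r0:Mul1,r1:6,r2:7,r3:-288
c17: issue MUL r0<-Mul2 | r0:Mul2,r1:6,r2:7,r3:-288
c18: CDB Add1=-294 | r0:Mul2,r1:6,r2:7,r3:-288
c19: CDB Add2=-1 | r0:Mul2,r1:6,r2:7,r3:-288
c20: - | r0:Mul2,r1:6,r2:7,r3:-288
c21: CDB Mul1=-2016 | r0:Mul2,r1:6,r2:7,r3:-288
c22: - | r0:Mul2,r1:6,r2:7,r3:-288
c23: - | r0:Mul2,r1:6,r2:7,r3:-288
c24: - | r0:Mul2,r1:6,r2:7,r3:-288
c25: - | r0:Mul2,r1:6,r2:7,r3:-288
c26: CDB Mul2=-12096 | r0:-12096,r1:6,r2:7,r3:-288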